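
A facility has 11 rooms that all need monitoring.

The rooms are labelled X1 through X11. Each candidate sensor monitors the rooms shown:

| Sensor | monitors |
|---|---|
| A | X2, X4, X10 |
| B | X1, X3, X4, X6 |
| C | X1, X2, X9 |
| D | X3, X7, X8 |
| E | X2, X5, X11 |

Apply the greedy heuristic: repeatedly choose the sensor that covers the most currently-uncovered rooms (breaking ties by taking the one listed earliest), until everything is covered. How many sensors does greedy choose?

5

Greedy: pick B (covers 4 new) → pick E (covers 3 new) → pick D (covers 2 new) → pick A (covers 1 new) → pick C (covers 1 new). Total picks: 5.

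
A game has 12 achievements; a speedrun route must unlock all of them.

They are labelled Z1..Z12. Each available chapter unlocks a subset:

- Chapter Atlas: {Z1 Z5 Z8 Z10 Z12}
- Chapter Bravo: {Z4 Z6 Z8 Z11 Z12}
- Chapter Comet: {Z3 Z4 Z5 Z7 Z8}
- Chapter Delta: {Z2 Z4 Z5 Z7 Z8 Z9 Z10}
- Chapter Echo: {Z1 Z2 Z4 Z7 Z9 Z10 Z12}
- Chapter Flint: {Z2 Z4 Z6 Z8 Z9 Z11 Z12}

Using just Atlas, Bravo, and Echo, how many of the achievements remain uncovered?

1

Union of Atlas, Bravo, Echo = {Z1, Z2, Z4, Z5, Z6, Z7, Z8, Z9, Z10, Z11, Z12}.
Not covered: Z3 — 1 achievement.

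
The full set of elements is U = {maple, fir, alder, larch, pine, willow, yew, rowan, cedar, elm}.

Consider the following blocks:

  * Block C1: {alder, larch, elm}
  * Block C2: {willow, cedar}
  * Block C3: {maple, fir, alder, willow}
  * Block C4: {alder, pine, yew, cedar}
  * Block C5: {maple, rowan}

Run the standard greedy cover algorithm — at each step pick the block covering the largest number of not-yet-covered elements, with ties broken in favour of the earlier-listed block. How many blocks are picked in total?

4

Greedy: pick C3 (covers 4 new) → pick C4 (covers 3 new) → pick C1 (covers 2 new) → pick C5 (covers 1 new). Total picks: 4.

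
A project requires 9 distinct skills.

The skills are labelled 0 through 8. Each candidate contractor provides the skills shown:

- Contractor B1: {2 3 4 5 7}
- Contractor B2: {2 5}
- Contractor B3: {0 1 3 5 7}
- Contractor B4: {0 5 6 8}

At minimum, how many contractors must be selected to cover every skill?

3

Take {B1, B3, B4}. Their union is {0, 1, 2, 3, 4, 5, 6, 7, 8}, which is all 9 skills.
Only B3 contains 1, so B3 is forced; the remaining 4 skills need at least 2 more contractors (each remaining contractor adds at most 2) — so at least 3 contractors are needed, and 3 is optimal.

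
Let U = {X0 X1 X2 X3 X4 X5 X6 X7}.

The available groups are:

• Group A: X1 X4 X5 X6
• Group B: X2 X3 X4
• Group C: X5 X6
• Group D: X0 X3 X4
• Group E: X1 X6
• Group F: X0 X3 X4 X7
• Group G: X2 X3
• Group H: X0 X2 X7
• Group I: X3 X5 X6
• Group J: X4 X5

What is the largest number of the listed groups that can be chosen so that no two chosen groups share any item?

E, H, J are pairwise disjoint (E={X1,X6}; H={X0,X2,X7}; J={X4,X5}).
Every remaining group overlaps one of these, and no 4 of the listed groups are pairwise disjoint, so 3 is the maximum.

3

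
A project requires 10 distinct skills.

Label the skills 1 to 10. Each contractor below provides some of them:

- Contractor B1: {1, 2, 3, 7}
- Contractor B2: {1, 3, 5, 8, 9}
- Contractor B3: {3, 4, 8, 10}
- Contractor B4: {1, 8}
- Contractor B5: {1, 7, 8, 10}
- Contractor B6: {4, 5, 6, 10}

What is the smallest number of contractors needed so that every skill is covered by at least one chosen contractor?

Take {B1, B2, B6}. Their union is {1, 2, 3, 4, 5, 6, 7, 8, 9, 10}, which is all 10 skills.
Only B1 contains 2, so B1 is forced; the remaining 6 skills need at least 2 more contractors (each remaining contractor adds at most 4) — so at least 3 contractors are needed, and 3 is optimal.

3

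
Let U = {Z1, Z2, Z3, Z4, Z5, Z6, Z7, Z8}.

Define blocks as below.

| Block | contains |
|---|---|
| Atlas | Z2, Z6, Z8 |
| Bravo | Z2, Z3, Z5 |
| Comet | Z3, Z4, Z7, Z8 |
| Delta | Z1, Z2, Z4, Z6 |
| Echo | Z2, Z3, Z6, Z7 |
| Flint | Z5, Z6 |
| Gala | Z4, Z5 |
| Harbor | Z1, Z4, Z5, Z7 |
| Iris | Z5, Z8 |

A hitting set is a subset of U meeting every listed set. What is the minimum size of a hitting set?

3

Take H = {Z2, Z5, Z7}. Each listed block contains at least one of these, so H is a hitting set of size 3.
No choice of 2 items meets every block, so 3 is the minimum.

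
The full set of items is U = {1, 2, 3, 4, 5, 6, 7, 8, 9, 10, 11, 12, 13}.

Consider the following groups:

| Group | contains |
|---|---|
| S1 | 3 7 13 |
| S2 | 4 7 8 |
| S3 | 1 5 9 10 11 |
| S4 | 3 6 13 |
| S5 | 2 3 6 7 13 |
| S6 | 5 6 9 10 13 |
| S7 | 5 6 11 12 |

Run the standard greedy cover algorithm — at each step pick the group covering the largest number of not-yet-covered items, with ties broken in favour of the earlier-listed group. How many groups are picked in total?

4

Greedy: pick S3 (covers 5 new) → pick S5 (covers 5 new) → pick S2 (covers 2 new) → pick S7 (covers 1 new). Total picks: 4.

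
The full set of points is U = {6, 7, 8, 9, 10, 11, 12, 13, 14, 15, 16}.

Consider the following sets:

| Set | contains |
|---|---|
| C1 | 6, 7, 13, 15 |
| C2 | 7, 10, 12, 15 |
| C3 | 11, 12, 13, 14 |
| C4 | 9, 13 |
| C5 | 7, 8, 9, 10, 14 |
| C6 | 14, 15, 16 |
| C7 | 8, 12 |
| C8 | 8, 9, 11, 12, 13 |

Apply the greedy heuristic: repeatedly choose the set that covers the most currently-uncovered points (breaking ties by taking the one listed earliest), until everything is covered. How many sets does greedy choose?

Greedy: pick C5 (covers 5 new) → pick C1 (covers 3 new) → pick C3 (covers 2 new) → pick C6 (covers 1 new). Total picks: 4.

4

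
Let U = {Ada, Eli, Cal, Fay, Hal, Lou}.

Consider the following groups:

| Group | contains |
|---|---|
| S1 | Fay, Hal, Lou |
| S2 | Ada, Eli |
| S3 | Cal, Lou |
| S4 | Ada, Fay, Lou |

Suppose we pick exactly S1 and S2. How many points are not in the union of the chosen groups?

Union of S1, S2 = {Ada, Eli, Fay, Hal, Lou}.
Not covered: Cal — 1 point.

1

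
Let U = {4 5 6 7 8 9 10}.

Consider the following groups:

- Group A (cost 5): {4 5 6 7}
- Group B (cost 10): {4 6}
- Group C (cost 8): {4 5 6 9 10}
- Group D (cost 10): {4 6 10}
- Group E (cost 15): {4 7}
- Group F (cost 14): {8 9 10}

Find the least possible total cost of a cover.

19

A, F together cover every item (A ∪ F = {4, 5, 6, 7, 8, 9, 10}); total cost 5 + 14 = 19.
The greedy pick A, C, F costs 27; no covering selection beats 19.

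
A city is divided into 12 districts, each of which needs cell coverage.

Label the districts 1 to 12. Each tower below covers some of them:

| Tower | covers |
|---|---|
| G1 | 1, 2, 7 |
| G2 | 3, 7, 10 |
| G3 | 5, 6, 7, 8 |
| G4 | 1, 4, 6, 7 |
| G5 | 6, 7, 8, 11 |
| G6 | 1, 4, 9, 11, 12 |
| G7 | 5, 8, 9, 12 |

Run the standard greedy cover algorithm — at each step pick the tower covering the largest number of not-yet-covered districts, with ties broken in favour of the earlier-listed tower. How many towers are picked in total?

4

Greedy: pick G6 (covers 5 new) → pick G3 (covers 4 new) → pick G2 (covers 2 new) → pick G1 (covers 1 new). Total picks: 4.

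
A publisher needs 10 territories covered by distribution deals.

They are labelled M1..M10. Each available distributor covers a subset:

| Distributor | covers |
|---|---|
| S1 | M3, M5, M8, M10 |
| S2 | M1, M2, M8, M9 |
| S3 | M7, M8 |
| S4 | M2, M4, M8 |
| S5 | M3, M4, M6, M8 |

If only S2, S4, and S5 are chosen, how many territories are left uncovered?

Union of S2, S4, S5 = {M1, M2, M3, M4, M6, M8, M9}.
Not covered: M5, M7, M10 — 3 territories.

3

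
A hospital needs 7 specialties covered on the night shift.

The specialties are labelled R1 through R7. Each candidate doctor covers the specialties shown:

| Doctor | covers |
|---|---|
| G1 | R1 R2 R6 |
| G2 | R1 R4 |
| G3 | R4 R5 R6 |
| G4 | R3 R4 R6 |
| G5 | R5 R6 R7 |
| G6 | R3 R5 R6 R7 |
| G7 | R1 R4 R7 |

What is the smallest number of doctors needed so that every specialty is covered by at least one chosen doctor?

3

Take {G1, G4, G5}. Their union is {R1, R2, R3, R4, R5, R6, R7}, which is all 7 specialties.
Only G1 contains R2, so G1 is forced; the remaining 4 specialties need at least 2 more doctors (each remaining doctor adds at most 3) — so at least 3 doctors are needed, and 3 is optimal.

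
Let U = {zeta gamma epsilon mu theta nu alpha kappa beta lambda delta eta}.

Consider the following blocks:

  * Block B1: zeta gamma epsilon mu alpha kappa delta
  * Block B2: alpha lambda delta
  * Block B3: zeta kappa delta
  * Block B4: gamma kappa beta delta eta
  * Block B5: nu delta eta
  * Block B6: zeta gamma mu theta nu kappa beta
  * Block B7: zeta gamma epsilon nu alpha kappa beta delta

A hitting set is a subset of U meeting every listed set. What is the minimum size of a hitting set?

2

Take H = {nu, delta}. Each listed block contains at least one of these, so H is a hitting set of size 2.
The blocks B2, B6 are pairwise disjoint, so any hitting set needs a separate item for each — at least 2. Hence 2 is optimal.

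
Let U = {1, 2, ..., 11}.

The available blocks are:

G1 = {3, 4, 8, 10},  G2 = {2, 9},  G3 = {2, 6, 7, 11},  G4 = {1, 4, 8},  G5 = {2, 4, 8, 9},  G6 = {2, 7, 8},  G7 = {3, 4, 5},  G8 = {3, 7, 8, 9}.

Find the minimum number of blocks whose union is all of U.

5

Take {G1, G3, G4, G5, G7}. Their union is {1, 2, 3, 4, 5, 6, 7, 8, 9, 10, 11}, which is all 11 points.
No 4 of the 8 blocks cover everything (all 70 combinations miss at least one point), so 5 is optimal.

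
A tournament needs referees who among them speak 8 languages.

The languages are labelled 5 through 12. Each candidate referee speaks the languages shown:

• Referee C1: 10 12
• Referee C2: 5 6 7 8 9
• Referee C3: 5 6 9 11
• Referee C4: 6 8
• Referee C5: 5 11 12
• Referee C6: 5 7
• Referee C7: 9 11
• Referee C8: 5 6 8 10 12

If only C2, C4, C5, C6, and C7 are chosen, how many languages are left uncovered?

1

Union of C2, C4, C5, C6, C7 = {5, 6, 7, 8, 9, 11, 12}.
Not covered: 10 — 1 language.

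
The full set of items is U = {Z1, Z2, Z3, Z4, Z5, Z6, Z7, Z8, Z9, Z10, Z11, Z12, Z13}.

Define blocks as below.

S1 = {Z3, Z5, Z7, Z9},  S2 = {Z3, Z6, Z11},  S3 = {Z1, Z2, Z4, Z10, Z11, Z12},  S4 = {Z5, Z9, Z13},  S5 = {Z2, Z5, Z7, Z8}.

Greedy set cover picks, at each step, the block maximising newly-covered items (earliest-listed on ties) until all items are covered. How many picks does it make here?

Greedy: pick S3 (covers 6 new) → pick S1 (covers 4 new) → pick S2 (covers 1 new) → pick S4 (covers 1 new) → pick S5 (covers 1 new). Total picks: 5.
(The true minimum cover uses only 4 blocks, so greedy is not optimal here.)

5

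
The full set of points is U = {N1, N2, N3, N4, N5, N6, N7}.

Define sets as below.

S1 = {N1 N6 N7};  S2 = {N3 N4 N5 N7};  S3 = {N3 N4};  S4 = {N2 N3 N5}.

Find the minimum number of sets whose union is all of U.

Take {S1, S3, S4}. Their union is {N1, N2, N3, N4, N5, N6, N7}, which is all 7 points.
Only S1 contains N1, so S1 is forced; the remaining 4 points need at least 2 more sets (each remaining set adds at most 3) — so at least 3 sets are needed, and 3 is optimal.

3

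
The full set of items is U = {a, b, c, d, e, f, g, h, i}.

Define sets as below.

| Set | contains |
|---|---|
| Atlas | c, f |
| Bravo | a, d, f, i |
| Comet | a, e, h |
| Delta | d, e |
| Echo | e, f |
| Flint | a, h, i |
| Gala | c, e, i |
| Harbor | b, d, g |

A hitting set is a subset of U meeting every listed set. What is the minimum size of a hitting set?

4

Take T = {b, c, e, i}. Each listed set contains at least one of these, so T is a hitting set of size 4.
No choice of 3 items meets every set, so 4 is the minimum.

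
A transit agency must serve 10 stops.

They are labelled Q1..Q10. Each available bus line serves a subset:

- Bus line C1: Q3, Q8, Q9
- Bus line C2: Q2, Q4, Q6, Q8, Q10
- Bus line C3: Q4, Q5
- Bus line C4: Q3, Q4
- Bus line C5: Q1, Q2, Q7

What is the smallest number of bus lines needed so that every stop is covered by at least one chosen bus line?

4

C1 and C2 and C3 and C5 together: C1 ∪ C2 ∪ C3 ∪ C5 = {Q1, Q2, Q3, Q4, Q5, Q6, Q7, Q8, Q9, Q10} — every stop is covered.
Only C2 contains Q6, so C2 is forced; the remaining 5 stops need at least 3 more bus lines (each remaining bus line adds at most 2) — so at least 4 bus lines are needed, and 4 is optimal.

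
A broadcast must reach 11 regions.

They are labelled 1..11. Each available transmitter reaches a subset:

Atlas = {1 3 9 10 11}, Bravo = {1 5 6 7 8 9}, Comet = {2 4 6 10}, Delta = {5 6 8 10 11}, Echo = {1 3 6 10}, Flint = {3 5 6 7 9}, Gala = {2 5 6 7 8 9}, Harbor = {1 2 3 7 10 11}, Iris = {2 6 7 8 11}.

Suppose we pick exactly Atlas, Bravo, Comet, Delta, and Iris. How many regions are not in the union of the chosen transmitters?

Union of Atlas, Bravo, Comet, Delta, Iris = {1, 2, 3, 4, 5, 6, 7, 8, 9, 10, 11} — that's every region, so 0 are uncovered.

0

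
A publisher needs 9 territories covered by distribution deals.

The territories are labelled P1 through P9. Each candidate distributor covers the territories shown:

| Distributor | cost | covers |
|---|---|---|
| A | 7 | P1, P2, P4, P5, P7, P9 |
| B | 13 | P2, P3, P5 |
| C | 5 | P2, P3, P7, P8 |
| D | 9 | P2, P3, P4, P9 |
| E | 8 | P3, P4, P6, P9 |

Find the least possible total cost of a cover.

A, C, E together cover every territory (A ∪ C ∪ E = {P1, P2, P3, P4, P5, P6, P7, P8, P9}); total cost 7 + 5 + 8 = 20.
No covering selection has total cost below 20.

20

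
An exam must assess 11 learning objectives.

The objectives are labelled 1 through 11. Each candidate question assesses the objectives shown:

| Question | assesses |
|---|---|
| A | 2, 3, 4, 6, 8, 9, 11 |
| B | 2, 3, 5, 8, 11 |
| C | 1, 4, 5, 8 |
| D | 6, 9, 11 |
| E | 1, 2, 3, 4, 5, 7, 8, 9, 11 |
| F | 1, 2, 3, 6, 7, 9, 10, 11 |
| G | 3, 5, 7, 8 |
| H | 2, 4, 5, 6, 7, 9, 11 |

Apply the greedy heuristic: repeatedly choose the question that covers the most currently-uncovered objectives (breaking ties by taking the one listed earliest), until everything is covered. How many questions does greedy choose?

Greedy: pick E (covers 9 new) → pick F (covers 2 new). Total picks: 2.

2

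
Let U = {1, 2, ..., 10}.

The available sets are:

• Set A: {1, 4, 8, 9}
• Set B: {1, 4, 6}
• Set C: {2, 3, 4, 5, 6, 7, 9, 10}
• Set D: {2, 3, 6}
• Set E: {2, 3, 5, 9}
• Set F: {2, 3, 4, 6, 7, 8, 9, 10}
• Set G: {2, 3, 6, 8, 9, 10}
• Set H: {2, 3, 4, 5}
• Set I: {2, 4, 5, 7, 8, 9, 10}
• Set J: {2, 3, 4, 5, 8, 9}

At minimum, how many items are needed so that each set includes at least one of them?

2

The 2 items {2, 4} hit every set.
The sets A, D are pairwise disjoint, so any hitting set needs a separate item for each — at least 2. Hence 2 is optimal.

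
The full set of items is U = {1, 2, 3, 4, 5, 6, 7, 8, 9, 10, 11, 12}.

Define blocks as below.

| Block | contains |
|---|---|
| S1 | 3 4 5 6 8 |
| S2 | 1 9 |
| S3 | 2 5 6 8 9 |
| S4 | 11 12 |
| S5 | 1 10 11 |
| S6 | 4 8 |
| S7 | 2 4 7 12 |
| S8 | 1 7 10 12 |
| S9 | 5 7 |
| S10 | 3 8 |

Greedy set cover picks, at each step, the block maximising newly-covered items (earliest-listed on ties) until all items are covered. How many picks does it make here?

Greedy: pick S1 (covers 5 new) → pick S8 (covers 4 new) → pick S3 (covers 2 new) → pick S4 (covers 1 new). Total picks: 4.

4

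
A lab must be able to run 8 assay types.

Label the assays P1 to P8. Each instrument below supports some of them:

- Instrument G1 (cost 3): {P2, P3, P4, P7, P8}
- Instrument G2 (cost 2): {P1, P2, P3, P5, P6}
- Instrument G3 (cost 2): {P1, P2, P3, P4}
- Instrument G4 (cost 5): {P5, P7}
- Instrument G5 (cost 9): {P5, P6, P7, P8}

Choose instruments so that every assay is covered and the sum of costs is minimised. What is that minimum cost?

5

G1, G2 together cover every assay (G1 ∪ G2 = {P1, P2, P3, P4, P5, P6, P7, P8}); total cost 3 + 2 = 5.
No covering selection has total cost below 5.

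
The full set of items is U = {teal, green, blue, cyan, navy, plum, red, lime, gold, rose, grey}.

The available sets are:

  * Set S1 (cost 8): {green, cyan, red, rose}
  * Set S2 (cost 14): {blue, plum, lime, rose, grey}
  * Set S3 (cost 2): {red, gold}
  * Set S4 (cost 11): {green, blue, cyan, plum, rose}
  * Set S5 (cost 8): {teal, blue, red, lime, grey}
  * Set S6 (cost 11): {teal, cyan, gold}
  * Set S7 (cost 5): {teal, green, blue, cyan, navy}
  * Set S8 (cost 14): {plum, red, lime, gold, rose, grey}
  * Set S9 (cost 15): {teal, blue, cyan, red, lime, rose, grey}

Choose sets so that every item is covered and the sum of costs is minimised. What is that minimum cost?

19

S7, S8 together cover every item (S7 ∪ S8 = {teal, green, blue, cyan, navy, plum, red, lime, gold, rose, grey}); total cost 5 + 14 = 19.
The greedy pick S3, S7, S2 costs 21; no covering selection beats 19.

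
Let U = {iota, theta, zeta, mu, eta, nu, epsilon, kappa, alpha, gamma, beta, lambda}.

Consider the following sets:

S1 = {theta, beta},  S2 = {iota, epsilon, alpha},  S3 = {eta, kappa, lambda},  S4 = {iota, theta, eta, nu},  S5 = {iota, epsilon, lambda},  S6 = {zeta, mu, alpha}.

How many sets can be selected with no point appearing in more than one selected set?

3

S1, S2, S3 are pairwise disjoint (S1={theta,beta}; S2={iota,epsilon,alpha}; S3={eta,kappa,lambda}).
Every remaining set overlaps one of these, and no 4 of the listed sets are pairwise disjoint, so 3 is the maximum.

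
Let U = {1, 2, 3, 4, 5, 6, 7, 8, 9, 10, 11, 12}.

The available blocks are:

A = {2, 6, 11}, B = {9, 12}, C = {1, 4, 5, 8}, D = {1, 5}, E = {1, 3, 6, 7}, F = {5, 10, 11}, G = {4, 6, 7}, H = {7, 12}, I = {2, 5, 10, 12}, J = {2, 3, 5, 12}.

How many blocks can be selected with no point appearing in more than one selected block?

3

A, D, H are pairwise disjoint (A={2,6,11}; D={1,5}; H={7,12}).
Every remaining block overlaps one of these, and no 4 of the listed blocks are pairwise disjoint, so 3 is the maximum.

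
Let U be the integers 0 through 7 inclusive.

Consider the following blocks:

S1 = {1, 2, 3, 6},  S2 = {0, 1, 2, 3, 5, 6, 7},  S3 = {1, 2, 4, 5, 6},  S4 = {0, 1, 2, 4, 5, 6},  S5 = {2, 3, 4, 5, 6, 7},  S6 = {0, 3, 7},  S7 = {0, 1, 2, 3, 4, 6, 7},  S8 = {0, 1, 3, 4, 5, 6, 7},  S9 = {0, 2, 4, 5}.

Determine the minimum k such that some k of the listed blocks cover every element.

S1 and S8 together: S1 ∪ S8 = {0, 1, 2, 3, 4, 5, 6, 7} — every element is covered.
No single block has all 8 elements (the largest, S2, has 7), so 2 is optimal.

2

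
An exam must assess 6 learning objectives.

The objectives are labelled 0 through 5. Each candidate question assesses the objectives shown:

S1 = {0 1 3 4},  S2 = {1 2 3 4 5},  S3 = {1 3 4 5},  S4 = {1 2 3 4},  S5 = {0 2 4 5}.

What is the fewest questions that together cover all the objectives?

S4 and S5 together: S4 ∪ S5 = {0, 1, 2, 3, 4, 5} — every objective is covered.
No single question has all 6 objectives (the largest, S2, has 5), so 2 is optimal.

2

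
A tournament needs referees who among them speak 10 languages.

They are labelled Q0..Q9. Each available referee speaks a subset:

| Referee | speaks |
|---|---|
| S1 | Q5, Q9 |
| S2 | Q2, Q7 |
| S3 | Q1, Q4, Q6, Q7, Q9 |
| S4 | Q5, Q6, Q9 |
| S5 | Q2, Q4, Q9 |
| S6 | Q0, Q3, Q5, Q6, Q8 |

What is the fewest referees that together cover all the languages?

3

Take {S3, S5, S6}. Their union is {Q0, Q1, Q2, Q3, Q4, Q5, Q6, Q7, Q8, Q9}, which is all 10 languages.
Only S6 contains Q0, so S6 is forced; the remaining 5 languages need at least 2 more referees (each remaining referee adds at most 4) — so at least 3 referees are needed, and 3 is optimal.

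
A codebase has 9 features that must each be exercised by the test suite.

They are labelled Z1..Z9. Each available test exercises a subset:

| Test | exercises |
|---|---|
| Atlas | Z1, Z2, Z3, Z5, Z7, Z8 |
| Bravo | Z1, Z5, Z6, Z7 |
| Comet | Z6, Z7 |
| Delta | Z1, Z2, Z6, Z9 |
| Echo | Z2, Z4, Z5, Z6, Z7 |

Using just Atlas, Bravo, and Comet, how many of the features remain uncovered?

Union of Atlas, Bravo, Comet = {Z1, Z2, Z3, Z5, Z6, Z7, Z8}.
Not covered: Z4, Z9 — 2 features.

2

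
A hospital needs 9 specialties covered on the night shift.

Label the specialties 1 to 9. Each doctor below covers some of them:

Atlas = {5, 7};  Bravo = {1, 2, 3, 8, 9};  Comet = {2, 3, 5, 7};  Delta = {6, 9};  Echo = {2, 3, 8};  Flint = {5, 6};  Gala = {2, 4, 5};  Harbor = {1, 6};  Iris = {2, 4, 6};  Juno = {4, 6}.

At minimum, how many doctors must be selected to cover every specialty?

Take {Atlas, Bravo, Juno}. Their union is {1, 2, 3, 4, 5, 6, 7, 8, 9}, which is all 9 specialties.
No 2 of the 10 doctors cover everything (all 45 combinations miss at least one specialty), so 3 is optimal.

3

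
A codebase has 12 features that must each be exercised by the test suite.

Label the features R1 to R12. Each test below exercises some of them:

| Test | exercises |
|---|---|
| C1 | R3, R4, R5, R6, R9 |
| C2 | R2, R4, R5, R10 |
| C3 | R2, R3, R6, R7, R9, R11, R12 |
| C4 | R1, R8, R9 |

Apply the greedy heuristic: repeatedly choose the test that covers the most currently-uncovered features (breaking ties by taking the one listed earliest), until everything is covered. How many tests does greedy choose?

3

Greedy: pick C3 (covers 7 new) → pick C2 (covers 3 new) → pick C4 (covers 2 new). Total picks: 3.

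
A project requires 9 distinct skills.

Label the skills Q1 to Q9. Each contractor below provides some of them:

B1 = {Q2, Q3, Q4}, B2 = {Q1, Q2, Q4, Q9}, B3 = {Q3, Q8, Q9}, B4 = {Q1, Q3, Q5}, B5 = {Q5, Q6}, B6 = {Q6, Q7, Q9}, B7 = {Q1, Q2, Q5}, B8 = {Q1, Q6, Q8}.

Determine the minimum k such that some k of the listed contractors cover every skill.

Take {B2, B4, B6, B8}. Their union is {Q1, Q2, Q3, Q4, Q5, Q6, Q7, Q8, Q9}, which is all 9 skills.
No 3 of the 8 contractors cover everything (all 56 combinations miss at least one skill), so 4 is optimal.

4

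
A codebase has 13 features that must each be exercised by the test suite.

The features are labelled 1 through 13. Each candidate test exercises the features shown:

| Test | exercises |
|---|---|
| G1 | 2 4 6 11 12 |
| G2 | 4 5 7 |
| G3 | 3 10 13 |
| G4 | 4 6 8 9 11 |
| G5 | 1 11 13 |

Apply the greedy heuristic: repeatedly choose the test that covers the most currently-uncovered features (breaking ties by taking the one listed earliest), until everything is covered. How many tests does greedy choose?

5

Greedy: pick G1 (covers 5 new) → pick G3 (covers 3 new) → pick G2 (covers 2 new) → pick G4 (covers 2 new) → pick G5 (covers 1 new). Total picks: 5.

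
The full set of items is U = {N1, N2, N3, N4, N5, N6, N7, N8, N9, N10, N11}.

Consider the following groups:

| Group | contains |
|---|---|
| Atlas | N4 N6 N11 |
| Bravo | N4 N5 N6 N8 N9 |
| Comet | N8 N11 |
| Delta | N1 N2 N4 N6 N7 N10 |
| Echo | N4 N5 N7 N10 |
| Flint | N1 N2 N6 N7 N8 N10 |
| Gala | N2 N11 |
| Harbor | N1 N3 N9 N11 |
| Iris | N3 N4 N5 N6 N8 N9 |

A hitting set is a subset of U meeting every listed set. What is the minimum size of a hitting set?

3

Take H = {N8, N10, N11}. Each listed group contains at least one of these, so H is a hitting set of size 3.
No choice of 2 items meets every group, so 3 is the minimum.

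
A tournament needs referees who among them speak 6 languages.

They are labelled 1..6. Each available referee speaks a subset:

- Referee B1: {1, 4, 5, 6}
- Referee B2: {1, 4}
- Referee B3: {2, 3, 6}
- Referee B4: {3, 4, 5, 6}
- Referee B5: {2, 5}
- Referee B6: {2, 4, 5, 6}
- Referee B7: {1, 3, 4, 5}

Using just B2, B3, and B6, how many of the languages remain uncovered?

Union of B2, B3, B6 = {1, 2, 3, 4, 5, 6} — that's every language, so 0 are uncovered.

0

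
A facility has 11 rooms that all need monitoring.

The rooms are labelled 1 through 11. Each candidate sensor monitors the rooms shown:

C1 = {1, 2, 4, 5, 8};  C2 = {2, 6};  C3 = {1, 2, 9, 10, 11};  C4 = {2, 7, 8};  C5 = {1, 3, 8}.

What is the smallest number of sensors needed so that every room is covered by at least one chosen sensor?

C1 and C2 and C3 and C4 and C5 together: C1 ∪ C2 ∪ C3 ∪ C4 ∪ C5 = {1, 2, 3, 4, 5, 6, 7, 8, 9, 10, 11} — every room is covered.
No 4 of the 5 sensors cover everything (all 5 combinations miss at least one room), so 5 is optimal.

5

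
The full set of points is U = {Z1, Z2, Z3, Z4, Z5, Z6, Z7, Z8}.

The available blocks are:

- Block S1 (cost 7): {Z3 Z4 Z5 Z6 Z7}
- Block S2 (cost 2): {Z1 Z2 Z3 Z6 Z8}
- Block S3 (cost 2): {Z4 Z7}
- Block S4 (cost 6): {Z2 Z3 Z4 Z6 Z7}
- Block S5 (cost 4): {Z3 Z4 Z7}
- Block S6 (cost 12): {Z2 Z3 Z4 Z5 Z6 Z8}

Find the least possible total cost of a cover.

S1, S2 together cover every point (S1 ∪ S2 = {Z1, Z2, Z3, Z4, Z5, Z6, Z7, Z8}); total cost 7 + 2 = 9.
The greedy pick S2, S3, S1 costs 11; no covering selection beats 9.

9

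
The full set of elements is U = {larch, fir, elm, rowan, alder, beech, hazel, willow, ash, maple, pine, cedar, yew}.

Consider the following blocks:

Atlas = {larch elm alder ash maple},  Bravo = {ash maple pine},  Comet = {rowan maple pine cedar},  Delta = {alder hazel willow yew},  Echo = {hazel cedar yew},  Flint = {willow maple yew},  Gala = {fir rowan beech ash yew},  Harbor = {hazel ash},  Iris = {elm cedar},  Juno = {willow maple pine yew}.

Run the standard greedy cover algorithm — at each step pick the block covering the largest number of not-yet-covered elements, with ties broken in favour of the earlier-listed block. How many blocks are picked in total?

4

Greedy: pick Atlas (covers 5 new) → pick Gala (covers 4 new) → pick Comet (covers 2 new) → pick Delta (covers 2 new). Total picks: 4.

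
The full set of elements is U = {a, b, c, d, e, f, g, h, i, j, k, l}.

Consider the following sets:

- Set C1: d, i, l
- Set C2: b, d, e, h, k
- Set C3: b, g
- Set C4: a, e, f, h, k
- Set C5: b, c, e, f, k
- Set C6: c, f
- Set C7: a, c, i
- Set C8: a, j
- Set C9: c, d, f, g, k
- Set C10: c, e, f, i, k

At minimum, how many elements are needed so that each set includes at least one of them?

4

Take T = {a, b, c, d}. Each listed set contains at least one of these, so T is a hitting set of size 4.
The sets C1, C3, C6, C8 are pairwise disjoint, so any hitting set needs a separate element for each — at least 4. Hence 4 is optimal.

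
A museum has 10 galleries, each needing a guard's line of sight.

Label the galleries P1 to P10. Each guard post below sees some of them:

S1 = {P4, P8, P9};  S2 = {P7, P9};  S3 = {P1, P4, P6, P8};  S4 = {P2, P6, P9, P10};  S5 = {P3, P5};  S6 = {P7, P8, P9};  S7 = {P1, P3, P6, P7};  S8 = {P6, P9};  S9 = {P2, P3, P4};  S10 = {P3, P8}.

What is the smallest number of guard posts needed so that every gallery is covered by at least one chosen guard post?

4

S1 and S4 and S5 and S7 together: S1 ∪ S4 ∪ S5 ∪ S7 = {P1, P2, P3, P4, P5, P6, P7, P8, P9, P10} — every gallery is covered.
No 3 of the 10 guard posts cover everything (all 120 combinations miss at least one gallery), so 4 is optimal.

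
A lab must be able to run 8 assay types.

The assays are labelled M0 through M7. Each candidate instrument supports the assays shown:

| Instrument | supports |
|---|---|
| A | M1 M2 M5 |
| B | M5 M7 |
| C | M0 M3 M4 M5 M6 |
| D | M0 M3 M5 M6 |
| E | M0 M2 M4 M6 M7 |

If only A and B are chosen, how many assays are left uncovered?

4

Union of A, B = {M1, M2, M5, M7}.
Not covered: M0, M3, M4, M6 — 4 assays.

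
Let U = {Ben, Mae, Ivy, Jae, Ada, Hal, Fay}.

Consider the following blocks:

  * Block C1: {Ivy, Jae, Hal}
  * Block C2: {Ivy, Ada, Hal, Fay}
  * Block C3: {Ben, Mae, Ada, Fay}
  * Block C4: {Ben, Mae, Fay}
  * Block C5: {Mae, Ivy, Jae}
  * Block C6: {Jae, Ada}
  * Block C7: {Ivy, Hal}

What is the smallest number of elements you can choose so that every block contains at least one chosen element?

Take H = {Ivy, Ada, Fay}. Each listed block contains at least one of these, so H is a hitting set of size 3.
The blocks C4, C6, C7 are pairwise disjoint, so any hitting set needs a separate element for each — at least 3. Hence 3 is optimal.

3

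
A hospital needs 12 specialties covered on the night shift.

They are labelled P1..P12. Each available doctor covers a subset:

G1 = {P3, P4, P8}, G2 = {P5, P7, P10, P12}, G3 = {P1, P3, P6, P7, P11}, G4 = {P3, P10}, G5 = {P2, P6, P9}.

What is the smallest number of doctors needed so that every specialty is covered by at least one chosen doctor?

4

G1 and G2 and G3 and G5 together: G1 ∪ G2 ∪ G3 ∪ G5 = {P1, P2, P3, P4, P5, P6, P7, P8, P9, P10, P11, P12} — every specialty is covered.
Only G3 contains P1, so G3 is forced; the remaining 7 specialties need at least 3 more doctors (each remaining doctor adds at most 3) — so at least 4 doctors are needed, and 4 is optimal.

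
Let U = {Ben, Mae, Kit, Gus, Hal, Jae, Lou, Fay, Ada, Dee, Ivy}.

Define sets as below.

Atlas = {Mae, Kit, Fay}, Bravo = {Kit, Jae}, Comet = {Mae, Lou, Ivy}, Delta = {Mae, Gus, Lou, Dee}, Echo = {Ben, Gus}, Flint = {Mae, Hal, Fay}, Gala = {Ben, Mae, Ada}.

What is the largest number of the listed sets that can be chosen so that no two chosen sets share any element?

3

Bravo, Comet, Echo are pairwise disjoint (Bravo={Kit,Jae}; Comet={Mae,Lou,Ivy}; Echo={Ben,Gus}).
Every remaining set overlaps one of these, and no 4 of the listed sets are pairwise disjoint, so 3 is the maximum.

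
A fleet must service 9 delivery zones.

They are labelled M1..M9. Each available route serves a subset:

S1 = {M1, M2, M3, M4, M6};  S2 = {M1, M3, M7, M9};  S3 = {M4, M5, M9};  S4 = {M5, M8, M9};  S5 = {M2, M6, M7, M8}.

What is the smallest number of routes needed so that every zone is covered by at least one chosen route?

Take {S1, S3, S5}. Their union is {M1, M2, M3, M4, M5, M6, M7, M8, M9}, which is all 9 zones.
No 2 of the 5 routes cover everything (all 10 combinations miss at least one zone), so 3 is optimal.

3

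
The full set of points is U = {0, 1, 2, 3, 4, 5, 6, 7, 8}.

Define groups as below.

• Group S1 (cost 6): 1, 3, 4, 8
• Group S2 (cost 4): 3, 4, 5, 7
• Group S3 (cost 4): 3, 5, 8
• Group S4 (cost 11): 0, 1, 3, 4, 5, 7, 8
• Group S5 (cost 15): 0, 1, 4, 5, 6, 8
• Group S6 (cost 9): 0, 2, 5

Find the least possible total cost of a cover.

28

S2, S5, S6 together cover every point (S2 ∪ S5 ∪ S6 = {0, 1, 2, 3, 4, 5, 6, 7, 8}); total cost 4 + 15 + 9 = 28.
The greedy pick S2, S1, S6, S5 costs 34; no covering selection beats 28.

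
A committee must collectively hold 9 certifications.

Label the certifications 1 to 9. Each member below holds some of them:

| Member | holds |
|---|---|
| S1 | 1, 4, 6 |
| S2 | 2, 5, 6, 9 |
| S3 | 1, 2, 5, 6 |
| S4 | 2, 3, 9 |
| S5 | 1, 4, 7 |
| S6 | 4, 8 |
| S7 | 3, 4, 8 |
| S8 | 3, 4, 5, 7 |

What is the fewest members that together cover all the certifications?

S2 and S5 and S7 together: S2 ∪ S5 ∪ S7 = {1, 2, 3, 4, 5, 6, 7, 8, 9} — every certification is covered.
Each member has at most 4 certifications, and 2·4 = 8 < 9 — so at least 3 members are needed, and 3 is optimal.

3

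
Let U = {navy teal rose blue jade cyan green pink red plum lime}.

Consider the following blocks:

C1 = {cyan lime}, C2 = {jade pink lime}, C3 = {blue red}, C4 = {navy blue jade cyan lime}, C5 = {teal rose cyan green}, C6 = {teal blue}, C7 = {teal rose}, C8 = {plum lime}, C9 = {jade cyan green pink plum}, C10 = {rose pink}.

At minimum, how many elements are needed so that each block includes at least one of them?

4

H = {rose, blue, plum, lime} meets every block (each contains at least one member of H), and |H| = 4.
No choice of 3 elements meets every block, so 4 is the minimum.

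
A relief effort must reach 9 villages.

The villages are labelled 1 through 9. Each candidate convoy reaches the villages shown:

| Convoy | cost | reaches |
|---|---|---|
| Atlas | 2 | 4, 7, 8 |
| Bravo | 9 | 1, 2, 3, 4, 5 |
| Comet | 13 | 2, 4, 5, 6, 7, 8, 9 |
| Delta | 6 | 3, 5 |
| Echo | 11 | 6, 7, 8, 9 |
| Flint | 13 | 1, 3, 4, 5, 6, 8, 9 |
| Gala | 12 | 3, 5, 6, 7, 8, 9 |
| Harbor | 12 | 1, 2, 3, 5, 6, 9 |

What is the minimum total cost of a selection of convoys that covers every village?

14

Atlas, Harbor together cover every village (Atlas ∪ Harbor = {1, 2, 3, 4, 5, 6, 7, 8, 9}); total cost 2 + 12 = 14.
No covering selection has total cost below 14.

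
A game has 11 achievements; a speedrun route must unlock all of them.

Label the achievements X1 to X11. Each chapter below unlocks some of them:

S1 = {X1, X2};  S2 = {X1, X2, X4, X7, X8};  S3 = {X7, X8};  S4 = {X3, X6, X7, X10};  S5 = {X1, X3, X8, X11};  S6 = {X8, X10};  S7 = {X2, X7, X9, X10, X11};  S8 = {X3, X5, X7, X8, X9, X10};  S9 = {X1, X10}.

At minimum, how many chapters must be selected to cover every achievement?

S2 and S4 and S5 and S8 together: S2 ∪ S4 ∪ S5 ∪ S8 = {X1, X2, X3, X4, X5, X6, X7, X8, X9, X10, X11} — every achievement is covered.
No 3 of the 9 chapters cover everything (all 84 combinations miss at least one achievement), so 4 is optimal.

4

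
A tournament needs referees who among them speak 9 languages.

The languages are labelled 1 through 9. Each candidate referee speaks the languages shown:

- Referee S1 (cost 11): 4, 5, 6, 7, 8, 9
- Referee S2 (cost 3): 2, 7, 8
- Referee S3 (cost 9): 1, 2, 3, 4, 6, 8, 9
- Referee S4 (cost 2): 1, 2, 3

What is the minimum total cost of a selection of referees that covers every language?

13

S1, S4 together cover every language (S1 ∪ S4 = {1, 2, 3, 4, 5, 6, 7, 8, 9}); total cost 11 + 2 = 13.
The greedy pick S4, S2, S1 costs 16; no covering selection beats 13.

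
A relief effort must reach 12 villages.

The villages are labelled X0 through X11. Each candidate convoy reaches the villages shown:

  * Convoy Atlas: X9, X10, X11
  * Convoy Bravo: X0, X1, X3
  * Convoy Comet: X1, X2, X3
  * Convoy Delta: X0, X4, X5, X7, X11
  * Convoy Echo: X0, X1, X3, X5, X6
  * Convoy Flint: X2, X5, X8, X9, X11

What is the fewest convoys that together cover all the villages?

Atlas and Delta and Echo and Flint together: Atlas ∪ Delta ∪ Echo ∪ Flint = {X0, X1, X2, X3, X4, X5, X6, X7, X8, X9, X10, X11} — every village is covered.
Only Delta contains X4, so Delta is forced; the remaining 7 villages need at least 3 more convoys (each remaining convoy adds at most 3) — so at least 4 convoys are needed, and 4 is optimal.

4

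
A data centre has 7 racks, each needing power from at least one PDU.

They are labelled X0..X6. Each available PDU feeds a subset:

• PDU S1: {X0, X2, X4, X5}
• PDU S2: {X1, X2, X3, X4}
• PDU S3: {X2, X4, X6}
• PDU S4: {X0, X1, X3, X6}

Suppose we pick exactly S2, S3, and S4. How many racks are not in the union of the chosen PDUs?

Union of S2, S3, S4 = {X0, X1, X2, X3, X4, X6}.
Not covered: X5 — 1 rack.

1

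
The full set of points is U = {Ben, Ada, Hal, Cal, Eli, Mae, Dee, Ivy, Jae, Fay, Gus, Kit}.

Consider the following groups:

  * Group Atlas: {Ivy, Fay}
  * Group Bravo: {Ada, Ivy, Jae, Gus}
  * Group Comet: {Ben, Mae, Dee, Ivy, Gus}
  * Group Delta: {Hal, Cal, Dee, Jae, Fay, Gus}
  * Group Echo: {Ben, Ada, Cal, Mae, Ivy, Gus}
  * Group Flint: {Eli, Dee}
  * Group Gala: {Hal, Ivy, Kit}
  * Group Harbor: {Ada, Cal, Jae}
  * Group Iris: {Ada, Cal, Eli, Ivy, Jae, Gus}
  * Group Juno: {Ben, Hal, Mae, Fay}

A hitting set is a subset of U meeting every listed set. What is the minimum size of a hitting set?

H = {Eli, Ivy, Jae, Fay} meets every group (each contains at least one member of H), and |H| = 4.
No choice of 3 points meets every group, so 4 is the minimum.

4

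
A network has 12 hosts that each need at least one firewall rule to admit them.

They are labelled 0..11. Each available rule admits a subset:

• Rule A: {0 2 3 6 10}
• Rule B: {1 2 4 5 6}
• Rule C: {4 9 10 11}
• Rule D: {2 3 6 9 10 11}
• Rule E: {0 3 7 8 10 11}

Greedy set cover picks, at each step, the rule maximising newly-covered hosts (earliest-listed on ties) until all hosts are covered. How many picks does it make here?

3

Greedy: pick D (covers 6 new) → pick B (covers 3 new) → pick E (covers 3 new). Total picks: 3.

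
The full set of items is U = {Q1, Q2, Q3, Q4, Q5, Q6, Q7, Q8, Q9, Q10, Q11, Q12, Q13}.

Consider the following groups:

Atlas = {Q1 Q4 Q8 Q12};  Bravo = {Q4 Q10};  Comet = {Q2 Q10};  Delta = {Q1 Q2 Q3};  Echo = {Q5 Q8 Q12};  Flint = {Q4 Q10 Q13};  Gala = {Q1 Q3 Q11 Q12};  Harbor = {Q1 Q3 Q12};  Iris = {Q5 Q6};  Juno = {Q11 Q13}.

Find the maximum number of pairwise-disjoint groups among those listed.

Bravo, Harbor, Iris, Juno are pairwise disjoint (Bravo={Q4,Q10}; Harbor={Q1,Q3,Q12}; Iris={Q5,Q6}; Juno={Q11,Q13}).
Every remaining group overlaps one of these, and no 5 of the listed groups are pairwise disjoint, so 4 is the maximum.

4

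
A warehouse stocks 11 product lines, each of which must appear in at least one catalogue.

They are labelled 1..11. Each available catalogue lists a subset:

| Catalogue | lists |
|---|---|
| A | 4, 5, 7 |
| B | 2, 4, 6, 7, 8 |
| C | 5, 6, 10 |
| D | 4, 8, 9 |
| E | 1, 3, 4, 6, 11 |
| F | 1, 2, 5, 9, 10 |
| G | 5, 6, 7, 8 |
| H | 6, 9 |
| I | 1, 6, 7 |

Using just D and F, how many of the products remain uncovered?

Union of D, F = {1, 2, 4, 5, 8, 9, 10}.
Not covered: 3, 6, 7, 11 — 4 products.

4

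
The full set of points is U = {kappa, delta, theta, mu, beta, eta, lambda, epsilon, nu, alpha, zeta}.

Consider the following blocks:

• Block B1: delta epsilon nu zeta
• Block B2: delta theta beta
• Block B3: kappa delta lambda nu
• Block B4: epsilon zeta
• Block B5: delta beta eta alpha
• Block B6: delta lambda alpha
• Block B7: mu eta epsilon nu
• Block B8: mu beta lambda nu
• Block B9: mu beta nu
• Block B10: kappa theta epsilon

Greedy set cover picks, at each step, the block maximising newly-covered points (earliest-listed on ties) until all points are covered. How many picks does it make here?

Greedy: pick B1 (covers 4 new) → pick B5 (covers 3 new) → pick B3 (covers 2 new) → pick B2 (covers 1 new) → pick B7 (covers 1 new). Total picks: 5.
(The true minimum cover uses only 4 blocks, so greedy is not optimal here.)

5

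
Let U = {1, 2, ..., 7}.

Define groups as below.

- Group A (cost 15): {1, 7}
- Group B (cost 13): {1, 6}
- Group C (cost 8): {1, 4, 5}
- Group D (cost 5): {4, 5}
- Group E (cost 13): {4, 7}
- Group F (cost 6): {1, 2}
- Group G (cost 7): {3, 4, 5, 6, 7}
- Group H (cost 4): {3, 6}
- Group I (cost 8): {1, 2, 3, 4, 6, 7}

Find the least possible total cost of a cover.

13

D, I together cover every element (D ∪ I = {1, 2, 3, 4, 5, 6, 7}); total cost 5 + 8 = 13.
No covering selection has total cost below 13.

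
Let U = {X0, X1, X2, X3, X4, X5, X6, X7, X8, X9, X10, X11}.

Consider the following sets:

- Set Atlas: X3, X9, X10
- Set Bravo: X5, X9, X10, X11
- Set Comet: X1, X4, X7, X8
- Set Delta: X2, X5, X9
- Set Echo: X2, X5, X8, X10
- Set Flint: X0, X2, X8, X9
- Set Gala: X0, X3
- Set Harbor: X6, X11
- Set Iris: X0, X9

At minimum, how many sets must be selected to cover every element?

Take {Comet, Echo, Flint, Gala, Harbor}. Their union is {X0, X1, X2, X3, X4, X5, X6, X7, X8, X9, X10, X11}, which is all 12 elements.
No 4 of the 9 sets cover everything (all 126 combinations miss at least one element), so 5 is optimal.

5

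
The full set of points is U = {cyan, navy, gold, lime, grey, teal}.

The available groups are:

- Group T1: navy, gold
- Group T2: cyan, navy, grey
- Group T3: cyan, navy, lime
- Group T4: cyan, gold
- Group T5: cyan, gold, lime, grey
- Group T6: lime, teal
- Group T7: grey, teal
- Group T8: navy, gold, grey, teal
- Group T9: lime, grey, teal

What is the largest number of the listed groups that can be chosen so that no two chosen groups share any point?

T2, T6 are pairwise disjoint (T2={cyan,navy,grey}; T6={lime,teal}).
Every remaining group overlaps one of these, and no 3 of the listed groups are pairwise disjoint, so 2 is the maximum.

2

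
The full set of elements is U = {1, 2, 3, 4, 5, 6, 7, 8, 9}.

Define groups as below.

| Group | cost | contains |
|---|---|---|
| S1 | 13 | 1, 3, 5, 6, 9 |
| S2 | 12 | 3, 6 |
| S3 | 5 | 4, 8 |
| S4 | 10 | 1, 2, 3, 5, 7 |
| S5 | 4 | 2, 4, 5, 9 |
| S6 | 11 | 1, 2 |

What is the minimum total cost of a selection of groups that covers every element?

S1, S3, S4 together cover every element (S1 ∪ S3 ∪ S4 = {1, 2, 3, 4, 5, 6, 7, 8, 9}); total cost 13 + 5 + 10 = 28.
The greedy pick S5, S4, S3, S2 costs 31; no covering selection beats 28.

28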